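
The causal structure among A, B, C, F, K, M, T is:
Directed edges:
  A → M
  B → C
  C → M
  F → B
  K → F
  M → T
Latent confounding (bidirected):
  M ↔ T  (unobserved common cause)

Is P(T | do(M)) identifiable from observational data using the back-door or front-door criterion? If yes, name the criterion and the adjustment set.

desc(M)\{M}={T}; candidates ⊆ {A,B,C,F,K}.
M↔T: latent back-door arc(s) into M.
size 0: {}; under {} M still reaches {A,B,C,F,K,T} ∋ T.
size 1: {A}, {B}, {C} …(+2); under {A} M still reaches {B,C,F,K,T} ∋ T.
size 2: {A,B}, {A,C}, {A,F} …(+7); under {A,B} M still reaches {C,T} ∋ T.
M↔T cannot be blocked by any observed set — no back-door set.
No mediator lies on a directed M→…→T path.
Neither criterion identifies P(T|do(M)) in this graph.

P(T|do(M)): not identifiable (no BD/FD set).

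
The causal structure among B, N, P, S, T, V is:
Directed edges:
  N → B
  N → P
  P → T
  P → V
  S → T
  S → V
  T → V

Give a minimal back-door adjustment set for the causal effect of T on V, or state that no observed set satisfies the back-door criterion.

T→V: minimal back-door set {P, S}.

desc(T)\{T}={V}; candidates ⊆ {B,N,P,S}.
size 0: {}; under {} T still reaches {B,N,P,S,V} ∋ V.
size 1: {B}, {N}, {P} …(+1); under {B} T still reaches {N,P,S,V} ∋ V.
{P,S}: T⊥V given {P,S} in G with T→· removed — back-door holds.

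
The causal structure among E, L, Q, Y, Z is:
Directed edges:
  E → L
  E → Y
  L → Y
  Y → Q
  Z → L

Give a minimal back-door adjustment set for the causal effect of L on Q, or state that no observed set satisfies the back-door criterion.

desc(L)\{L}={Q,Y}; candidates ⊆ {E,Z}.
size 0: {}; under {} L still reaches {E,Q,Y,Z} ∋ Q.
{E}: L⊥Q given {E} in G with L→· removed — back-door holds.

L→Q: minimal back-door set {E}.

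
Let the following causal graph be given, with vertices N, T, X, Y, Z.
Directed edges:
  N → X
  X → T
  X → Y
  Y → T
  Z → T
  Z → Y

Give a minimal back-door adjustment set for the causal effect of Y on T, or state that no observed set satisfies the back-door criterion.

desc(Y)\{Y}={T}; candidates ⊆ {N,X,Z}.
size 0: {}; under {} Y still reaches {N,T,X,Z} ∋ T.
size 1: {N}, {X}, {Z}; under {N} Y still reaches {T,X,Z} ∋ T.
{X,Z}: Y⊥T given {X,Z} in G with Y→· removed — back-door holds.

Y→T: minimal back-door set {X, Z}.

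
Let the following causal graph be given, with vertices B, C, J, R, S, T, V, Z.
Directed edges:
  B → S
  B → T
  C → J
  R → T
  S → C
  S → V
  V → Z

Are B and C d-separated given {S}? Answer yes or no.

Yes — B ⊥ C | {S}.

Bayes-Ball from B | {S} reaches {T}.
C ∉ reach(B|{S}) ⇒ B ⊥ C | {S}.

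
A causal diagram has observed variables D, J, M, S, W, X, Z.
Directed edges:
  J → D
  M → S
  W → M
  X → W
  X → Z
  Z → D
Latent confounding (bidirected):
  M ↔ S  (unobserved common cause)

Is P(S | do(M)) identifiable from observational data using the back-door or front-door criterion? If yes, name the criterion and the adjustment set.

P(S|do(M)): not identifiable (no BD/FD set).

desc(M)\{M}={S}; candidates ⊆ {D,J,W,X,Z}.
M↔S: latent back-door arc(s) into M.
size 0: {}; under {} M still reaches {D,S,W,X,Z} ∋ S.
size 1: {D}, {J}, {W} …(+2); under {D} M still reaches {J,S,W,X,Z} ∋ S.
size 2: {D,J}, {D,W}, {D,X} …(+7); under {D,J} M still reaches {S,W,X,Z} ∋ S.
M↔S cannot be blocked by any observed set — no back-door set.
No mediator lies on a directed M→…→S path.
Neither criterion identifies P(S|do(M)) in this graph.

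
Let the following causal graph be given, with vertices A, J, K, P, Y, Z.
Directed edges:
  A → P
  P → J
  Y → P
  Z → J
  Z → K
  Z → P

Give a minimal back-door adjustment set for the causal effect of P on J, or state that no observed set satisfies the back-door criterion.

P→J: minimal back-door set {Z}.

desc(P)\{P}={J}; candidates ⊆ {A,K,Y,Z}.
size 0: {}; under {} P still reaches {A,J,K,Y,Z} ∋ J.
{Z}: P⊥J given {Z} in G with P→· removed — back-door holds.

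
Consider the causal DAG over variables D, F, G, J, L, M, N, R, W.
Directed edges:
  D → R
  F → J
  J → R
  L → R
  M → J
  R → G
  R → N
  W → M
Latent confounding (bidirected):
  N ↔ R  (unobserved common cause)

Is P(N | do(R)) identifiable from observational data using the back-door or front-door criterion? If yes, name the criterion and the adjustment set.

desc(R)\{R}={G,N}; candidates ⊆ {D,F,J,L,M,W}.
R↔N: latent back-door arc(s) into R.
size 0: {}; under {} R still reaches {D,F,J,L,M,N,W} ∋ N.
size 1: {D}, {F}, {J} …(+3); under {D} R still reaches {F,J,L,M,N,W} ∋ N.
size 2: {D,F}, {D,J}, {D,L} …(+12); under {D,F} R still reaches {J,L,M,N,W} ∋ N.
R↔N cannot be blocked by any observed set — no back-door set.
No mediator lies on a directed R→…→N path.
Neither criterion identifies P(N|do(R)) in this graph.

P(N|do(R)): not identifiable (no BD/FD set).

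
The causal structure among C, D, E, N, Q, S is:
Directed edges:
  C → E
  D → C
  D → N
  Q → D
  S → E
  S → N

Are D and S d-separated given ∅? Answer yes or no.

Yes — D ⊥ S | ∅.

Bayes-Ball from D | ∅ reaches {C,E,N,Q}.
S ∉ reach(D|∅) ⇒ D ⊥ S | ∅.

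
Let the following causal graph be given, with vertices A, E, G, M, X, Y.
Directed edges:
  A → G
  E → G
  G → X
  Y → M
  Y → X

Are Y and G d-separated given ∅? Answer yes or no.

Bayes-Ball from Y | ∅ reaches {M,X}.
G ∉ reach(Y|∅) ⇒ Y ⊥ G | ∅.

Yes — Y ⊥ G | ∅.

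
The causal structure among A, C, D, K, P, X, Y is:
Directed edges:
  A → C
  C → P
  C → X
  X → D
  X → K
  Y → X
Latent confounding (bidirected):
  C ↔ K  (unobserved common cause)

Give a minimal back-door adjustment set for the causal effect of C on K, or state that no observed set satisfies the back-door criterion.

C→K: no observed back-door set.

desc(C)\{C}={D,K,P,X}; candidates ⊆ {A,Y}.
C↔K: latent back-door arc(s) into C.
size 0: {}; under {} C still reaches {A,K} ∋ K.
size 1: {A}, {Y}; under {A} C still reaches {K} ∋ K.
size 2: {A,Y}; under {A,Y} C still reaches {K} ∋ K.
C↔K cannot be blocked by any observed set — no back-door set.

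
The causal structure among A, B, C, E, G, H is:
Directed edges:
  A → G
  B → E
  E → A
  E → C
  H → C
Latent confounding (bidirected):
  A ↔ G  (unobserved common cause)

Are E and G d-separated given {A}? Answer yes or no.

Bayes-Ball from E | {A} reaches {B,C,G}.
G ∈ reach(E|{A}) ⇒ E ⊥̸ G | {A}.

No — E and G are d-connected given {A}.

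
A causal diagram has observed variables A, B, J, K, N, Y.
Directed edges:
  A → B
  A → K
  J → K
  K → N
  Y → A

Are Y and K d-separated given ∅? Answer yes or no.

No — Y and K are d-connected given ∅.

Bayes-Ball from Y | ∅ reaches {A,B,K,N}.
K ∈ reach(Y|∅) ⇒ Y ⊥̸ K | ∅.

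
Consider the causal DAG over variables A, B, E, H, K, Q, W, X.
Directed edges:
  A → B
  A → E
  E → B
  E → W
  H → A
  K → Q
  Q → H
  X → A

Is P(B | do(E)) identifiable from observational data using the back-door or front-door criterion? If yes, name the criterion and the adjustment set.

P(B|do(E)): backdoor, adjust for {A}.

desc(E)\{E}={B,W}; candidates ⊆ {A,H,K,Q,X}.
size 0: {}; under {} E still reaches {A,B,H,K,Q,X} ∋ B.
{A}: E⊥B given {A} in G with E→· removed — back-door holds.
P(B|do(E)) = Σ_{A} P(B|E,A)·P(A).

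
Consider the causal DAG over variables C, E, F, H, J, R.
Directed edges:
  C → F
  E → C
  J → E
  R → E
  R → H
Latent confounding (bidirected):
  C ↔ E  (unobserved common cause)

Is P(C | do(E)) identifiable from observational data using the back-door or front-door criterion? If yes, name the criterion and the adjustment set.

desc(E)\{E}={C,F}; candidates ⊆ {H,J,R}.
E↔C: latent back-door arc(s) into E.
size 0: {}; under {} E still reaches {C,F,H,J,R} ∋ C.
size 1: {H}, {J}, {R}; under {H} E still reaches {C,F,J,R} ∋ C.
size 2: {H,J}, {H,R}, {J,R}; under {H,J} E still reaches {C,F,R} ∋ C.
E↔C cannot be blocked by any observed set — no back-door set.
No mediator lies on a directed E→…→C path.
Neither criterion identifies P(C|do(E)) in this graph.

P(C|do(E)): not identifiable (no BD/FD set).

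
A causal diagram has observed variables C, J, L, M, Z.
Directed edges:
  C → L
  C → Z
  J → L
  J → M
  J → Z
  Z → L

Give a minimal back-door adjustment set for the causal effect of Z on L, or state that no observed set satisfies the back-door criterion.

desc(Z)\{Z}={L}; candidates ⊆ {C,J,M}.
size 0: {}; under {} Z still reaches {C,J,L,M} ∋ L.
size 1: {C}, {J}, {M}; under {C} Z still reaches {J,L,M} ∋ L.
{C,J}: Z⊥L given {C,J} in G with Z→· removed — back-door holds.

Z→L: minimal back-door set {C, J}.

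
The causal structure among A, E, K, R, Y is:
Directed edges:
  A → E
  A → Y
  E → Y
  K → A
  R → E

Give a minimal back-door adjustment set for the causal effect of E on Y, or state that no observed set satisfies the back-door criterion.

desc(E)\{E}={Y}; candidates ⊆ {A,K,R}.
size 0: {}; under {} E still reaches {A,K,R,Y} ∋ Y.
{A}: E⊥Y given {A} in G with E→· removed — back-door holds.

E→Y: minimal back-door set {A}.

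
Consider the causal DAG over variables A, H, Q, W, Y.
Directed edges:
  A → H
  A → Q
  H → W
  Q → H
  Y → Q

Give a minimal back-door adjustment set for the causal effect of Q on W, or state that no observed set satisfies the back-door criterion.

Q→W: minimal back-door set {A}.

desc(Q)\{Q}={H,W}; candidates ⊆ {A,Y}.
size 0: {}; under {} Q still reaches {A,H,W,Y} ∋ W.
{A}: Q⊥W given {A} in G with Q→· removed — back-door holds.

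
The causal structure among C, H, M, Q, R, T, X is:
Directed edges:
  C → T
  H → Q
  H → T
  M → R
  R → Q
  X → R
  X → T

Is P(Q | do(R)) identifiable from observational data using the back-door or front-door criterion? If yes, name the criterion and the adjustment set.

P(Q|do(R)): backdoor, adjust for ∅.

desc(R)\{R}={Q}; candidates ⊆ {C,H,M,T,X}.
∅: R⊥Q given ∅ in G with R→· removed — back-door holds.
P(Q|do(R)) = P(Q|R) — no adjustment needed.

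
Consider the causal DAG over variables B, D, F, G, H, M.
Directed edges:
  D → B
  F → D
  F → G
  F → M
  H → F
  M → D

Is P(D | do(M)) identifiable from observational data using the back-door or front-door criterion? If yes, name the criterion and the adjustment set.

desc(M)\{M}={B,D}; candidates ⊆ {F,G,H}.
size 0: {}; under {} M still reaches {B,D,F,G,H} ∋ D.
{F}: M⊥D given {F} in G with M→· removed — back-door holds.
P(D|do(M)) = Σ_{F} P(D|M,F)·P(F).

P(D|do(M)): backdoor, adjust for {F}.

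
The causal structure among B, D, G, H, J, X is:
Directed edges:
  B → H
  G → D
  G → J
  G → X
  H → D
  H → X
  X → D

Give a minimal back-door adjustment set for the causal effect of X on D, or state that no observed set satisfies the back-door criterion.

desc(X)\{X}={D}; candidates ⊆ {B,G,H,J}.
size 0: {}; under {} X still reaches {B,D,G,H,J} ∋ D.
size 1: {B}, {G}, {H} …(+1); under {B} X still reaches {D,G,H,J} ∋ D.
{G,H}: X⊥D given {G,H} in G with X→· removed — back-door holds.

X→D: minimal back-door set {G, H}.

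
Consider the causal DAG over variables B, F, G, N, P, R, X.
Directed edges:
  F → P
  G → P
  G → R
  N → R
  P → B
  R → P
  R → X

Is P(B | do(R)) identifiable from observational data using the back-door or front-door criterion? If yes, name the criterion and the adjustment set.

desc(R)\{R}={B,P,X}; candidates ⊆ {F,G,N}.
size 0: {}; under {} R still reaches {B,G,N,P} ∋ B.
{G}: R⊥B given {G} in G with R→· removed — back-door holds.
P(B|do(R)) = Σ_{G} P(B|R,G)·P(G).

P(B|do(R)): backdoor, adjust for {G}.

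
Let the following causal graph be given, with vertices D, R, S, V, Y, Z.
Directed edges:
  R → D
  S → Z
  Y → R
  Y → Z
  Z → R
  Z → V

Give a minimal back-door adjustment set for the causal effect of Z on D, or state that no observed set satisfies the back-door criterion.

Z→D: minimal back-door set {Y}.

desc(Z)\{Z}={D,R,V}; candidates ⊆ {S,Y}.
size 0: {}; under {} Z still reaches {D,R,S,Y} ∋ D.
{Y}: Z⊥D given {Y} in G with Z→· removed — back-door holds.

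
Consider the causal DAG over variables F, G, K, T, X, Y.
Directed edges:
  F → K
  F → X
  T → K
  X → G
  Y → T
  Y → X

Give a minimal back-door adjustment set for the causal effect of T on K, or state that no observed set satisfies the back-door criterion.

desc(T)\{T}={K}; candidates ⊆ {F,G,X,Y}.
∅: T⊥K given ∅ in G with T→· removed — back-door holds.

T→K: minimal back-door set ∅.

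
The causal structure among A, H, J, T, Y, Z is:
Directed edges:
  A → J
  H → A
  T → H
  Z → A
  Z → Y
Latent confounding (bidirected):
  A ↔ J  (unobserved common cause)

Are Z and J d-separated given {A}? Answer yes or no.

Bayes-Ball from Z | {A} reaches {H,J,T,Y}.
J ∈ reach(Z|{A}) ⇒ Z ⊥̸ J | {A}.

No — Z and J are d-connected given {A}.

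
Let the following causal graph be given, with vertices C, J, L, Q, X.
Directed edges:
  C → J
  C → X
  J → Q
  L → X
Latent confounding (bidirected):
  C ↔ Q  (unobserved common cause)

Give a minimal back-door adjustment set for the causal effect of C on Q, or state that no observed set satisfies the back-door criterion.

C→Q: no observed back-door set.

desc(C)\{C}={J,Q,X}; candidates ⊆ {L}.
C↔Q: latent back-door arc(s) into C.
size 0: {}; under {} C still reaches {Q} ∋ Q.
size 1: {L}; under {L} C still reaches {Q} ∋ Q.
C↔Q cannot be blocked by any observed set — no back-door set.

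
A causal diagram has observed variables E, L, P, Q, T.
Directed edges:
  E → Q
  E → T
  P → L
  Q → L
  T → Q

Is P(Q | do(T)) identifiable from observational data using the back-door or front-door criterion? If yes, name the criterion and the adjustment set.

P(Q|do(T)): backdoor, adjust for {E}.

desc(T)\{T}={L,Q}; candidates ⊆ {E,P}.
size 0: {}; under {} T still reaches {E,L,Q} ∋ Q.
{E}: T⊥Q given {E} in G with T→· removed — back-door holds.
P(Q|do(T)) = Σ_{E} P(Q|T,E)·P(E).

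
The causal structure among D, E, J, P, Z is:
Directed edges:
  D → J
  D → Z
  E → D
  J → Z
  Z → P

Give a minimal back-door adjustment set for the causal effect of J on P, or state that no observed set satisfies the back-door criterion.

desc(J)\{J}={P,Z}; candidates ⊆ {D,E}.
size 0: {}; under {} J still reaches {D,E,P,Z} ∋ P.
{D}: J⊥P given {D} in G with J→· removed — back-door holds.

J→P: minimal back-door set {D}.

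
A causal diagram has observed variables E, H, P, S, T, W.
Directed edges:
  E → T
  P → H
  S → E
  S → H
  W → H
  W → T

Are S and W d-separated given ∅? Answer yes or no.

Yes — S ⊥ W | ∅.

Bayes-Ball from S | ∅ reaches {E,H,T}.
W ∉ reach(S|∅) ⇒ S ⊥ W | ∅.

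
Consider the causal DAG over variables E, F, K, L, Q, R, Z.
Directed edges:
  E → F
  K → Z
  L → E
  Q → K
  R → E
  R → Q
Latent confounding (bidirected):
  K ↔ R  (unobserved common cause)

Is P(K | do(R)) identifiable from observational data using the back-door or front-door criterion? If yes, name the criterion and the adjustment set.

desc(R)\{R}={E,F,K,Q,Z}; candidates ⊆ {L}.
R↔K: latent back-door arc(s) into R.
size 0: {}; under {} R still reaches {K,Z} ∋ K.
size 1: {L}; under {L} R still reaches {K,Z} ∋ K.
R↔K cannot be blocked by any observed set — no back-door set.
{Q}: (i) intercepts every directed R→K path; (ii) no back-door R→{Q}; (iii) {R} blocks every back-door {Q}→K. Front-door holds.
P(K|do(R)) = Σ_{Q} P(Q|R) Σ_{R'} P(K|Q,R')P(R').

P(K|do(R)): frontdoor, adjust for {Q}.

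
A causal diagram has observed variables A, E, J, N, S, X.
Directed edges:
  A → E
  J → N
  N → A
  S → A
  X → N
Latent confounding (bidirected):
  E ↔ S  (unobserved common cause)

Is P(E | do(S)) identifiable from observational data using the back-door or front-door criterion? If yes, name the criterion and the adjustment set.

desc(S)\{S}={A,E}; candidates ⊆ {J,N,X}.
S↔E: latent back-door arc(s) into S.
size 0: {}; under {} S still reaches {E} ∋ E.
size 1: {J}, {N}, {X}; under {J} S still reaches {E} ∋ E.
size 2: {J,N}, {J,X}, {N,X}; under {J,N} S still reaches {E} ∋ E.
S↔E cannot be blocked by any observed set — no back-door set.
{A}: (i) intercepts every directed S→E path; (ii) no back-door S→{A}; (iii) {S} blocks every back-door {A}→E. Front-door holds.
P(E|do(S)) = Σ_{A} P(A|S) Σ_{S'} P(E|A,S')P(S').

P(E|do(S)): frontdoor, adjust for {A}.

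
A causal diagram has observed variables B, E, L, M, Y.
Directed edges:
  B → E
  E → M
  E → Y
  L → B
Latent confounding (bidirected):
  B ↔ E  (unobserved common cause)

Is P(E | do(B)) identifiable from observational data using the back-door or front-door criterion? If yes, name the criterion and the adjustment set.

desc(B)\{B}={E,M,Y}; candidates ⊆ {L}.
B↔E: latent back-door arc(s) into B.
size 0: {}; under {} B still reaches {E,L,M,Y} ∋ E.
size 1: {L}; under {L} B still reaches {E,M,Y} ∋ E.
B↔E cannot be blocked by any observed set — no back-door set.
No mediator lies on a directed B→…→E path.
Neither criterion identifies P(E|do(B)) in this graph.

P(E|do(B)): not identifiable (no BD/FD set).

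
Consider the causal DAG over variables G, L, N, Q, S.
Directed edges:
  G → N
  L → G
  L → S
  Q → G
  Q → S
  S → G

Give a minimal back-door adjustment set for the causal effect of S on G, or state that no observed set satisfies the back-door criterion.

S→G: minimal back-door set {L, Q}.

desc(S)\{S}={G,N}; candidates ⊆ {L,Q}.
size 0: {}; under {} S still reaches {G,L,N,Q} ∋ G.
size 1: {L}, {Q}; under {L} S still reaches {G,N,Q} ∋ G.
{L,Q}: S⊥G given {L,Q} in G with S→· removed — back-door holds.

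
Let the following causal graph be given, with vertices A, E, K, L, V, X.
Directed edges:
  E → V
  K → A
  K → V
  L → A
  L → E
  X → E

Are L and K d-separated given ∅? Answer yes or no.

Yes — L ⊥ K | ∅.

Bayes-Ball from L | ∅ reaches {A,E,V}.
K ∉ reach(L|∅) ⇒ L ⊥ K | ∅.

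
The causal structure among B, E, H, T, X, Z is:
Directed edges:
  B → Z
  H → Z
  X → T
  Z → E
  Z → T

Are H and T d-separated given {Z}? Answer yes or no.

Bayes-Ball from H | {Z} reaches {B}.
T ∉ reach(H|{Z}) ⇒ H ⊥ T | {Z}.

Yes — H ⊥ T | {Z}.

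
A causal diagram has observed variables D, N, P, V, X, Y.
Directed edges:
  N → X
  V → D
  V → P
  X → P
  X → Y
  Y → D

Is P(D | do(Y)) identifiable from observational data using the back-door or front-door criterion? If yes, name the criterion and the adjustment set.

P(D|do(Y)): backdoor, adjust for ∅.

desc(Y)\{Y}={D}; candidates ⊆ {N,P,V,X}.
∅: Y⊥D given ∅ in G with Y→· removed — back-door holds.
P(D|do(Y)) = P(D|Y) — no adjustment needed.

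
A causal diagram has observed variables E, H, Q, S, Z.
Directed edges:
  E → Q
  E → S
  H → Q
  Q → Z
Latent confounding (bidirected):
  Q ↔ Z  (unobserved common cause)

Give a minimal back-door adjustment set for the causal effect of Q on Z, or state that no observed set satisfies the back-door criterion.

Q→Z: no observed back-door set.

desc(Q)\{Q}={Z}; candidates ⊆ {E,H,S}.
Q↔Z: latent back-door arc(s) into Q.
size 0: {}; under {} Q still reaches {E,H,S,Z} ∋ Z.
size 1: {E}, {H}, {S}; under {E} Q still reaches {H,Z} ∋ Z.
size 2: {E,H}, {E,S}, {H,S}; under {E,H} Q still reaches {Z} ∋ Z.
Q↔Z cannot be blocked by any observed set — no back-door set.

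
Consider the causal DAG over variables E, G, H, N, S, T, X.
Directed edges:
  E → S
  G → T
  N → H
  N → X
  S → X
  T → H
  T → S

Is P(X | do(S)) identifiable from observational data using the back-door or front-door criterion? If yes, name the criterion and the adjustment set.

desc(S)\{S}={X}; candidates ⊆ {E,G,H,N,T}.
∅: S⊥X given ∅ in G with S→· removed — back-door holds.
P(X|do(S)) = P(X|S) — no adjustment needed.

P(X|do(S)): backdoor, adjust for ∅.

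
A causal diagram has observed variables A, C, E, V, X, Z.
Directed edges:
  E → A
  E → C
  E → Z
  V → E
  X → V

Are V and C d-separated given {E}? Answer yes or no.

Yes — V ⊥ C | {E}.

Bayes-Ball from V | {E} reaches {X}.
C ∉ reach(V|{E}) ⇒ V ⊥ C | {E}.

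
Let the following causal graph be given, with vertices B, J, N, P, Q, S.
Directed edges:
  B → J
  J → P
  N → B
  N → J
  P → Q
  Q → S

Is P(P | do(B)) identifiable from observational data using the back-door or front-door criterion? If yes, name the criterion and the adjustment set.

P(P|do(B)): backdoor, adjust for {N}.

desc(B)\{B}={J,P,Q,S}; candidates ⊆ {N}.
size 0: {}; under {} B still reaches {J,N,P,Q,S} ∋ P.
{N}: B⊥P given {N} in G with B→· removed — back-door holds.
P(P|do(B)) = Σ_{N} P(P|B,N)·P(N).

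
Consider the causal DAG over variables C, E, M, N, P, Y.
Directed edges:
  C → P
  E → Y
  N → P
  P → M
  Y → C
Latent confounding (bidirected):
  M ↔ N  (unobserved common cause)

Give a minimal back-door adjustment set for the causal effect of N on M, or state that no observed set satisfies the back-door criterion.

desc(N)\{N}={M,P}; candidates ⊆ {C,E,Y}.
N↔M: latent back-door arc(s) into N.
size 0: {}; under {} N still reaches {M} ∋ M.
size 1: {C}, {E}, {Y}; under {C} N still reaches {M} ∋ M.
size 2: {C,E}, {C,Y}, {E,Y}; under {C,E} N still reaches {M} ∋ M.
N↔M cannot be blocked by any observed set — no back-door set.

N→M: no observed back-door set.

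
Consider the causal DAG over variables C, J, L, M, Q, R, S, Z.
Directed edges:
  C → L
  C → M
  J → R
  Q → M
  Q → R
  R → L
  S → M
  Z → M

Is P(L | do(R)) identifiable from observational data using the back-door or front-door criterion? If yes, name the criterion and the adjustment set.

P(L|do(R)): backdoor, adjust for ∅.

desc(R)\{R}={L}; candidates ⊆ {C,J,M,Q,S,Z}.
∅: R⊥L given ∅ in G with R→· removed — back-door holds.
P(L|do(R)) = P(L|R) — no adjustment needed.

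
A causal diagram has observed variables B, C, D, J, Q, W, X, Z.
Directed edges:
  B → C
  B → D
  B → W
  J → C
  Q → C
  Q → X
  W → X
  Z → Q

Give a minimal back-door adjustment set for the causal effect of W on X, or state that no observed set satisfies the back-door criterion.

desc(W)\{W}={X}; candidates ⊆ {B,C,D,J,Q,Z}.
∅: W⊥X given ∅ in G with W→· removed — back-door holds.

W→X: minimal back-door set ∅.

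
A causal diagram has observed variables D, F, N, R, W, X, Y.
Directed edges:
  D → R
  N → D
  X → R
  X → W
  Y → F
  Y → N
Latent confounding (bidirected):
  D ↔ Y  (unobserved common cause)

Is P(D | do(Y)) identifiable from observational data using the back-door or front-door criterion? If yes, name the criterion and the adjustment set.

P(D|do(Y)): frontdoor, adjust for {N}.

desc(Y)\{Y}={D,F,N,R}; candidates ⊆ {W,X}.
Y↔D: latent back-door arc(s) into Y.
size 0: {}; under {} Y still reaches {D,R} ∋ D.
size 1: {W}, {X}; under {W} Y still reaches {D,R} ∋ D.
size 2: {W,X}; under {W,X} Y still reaches {D,R} ∋ D.
Y↔D cannot be blocked by any observed set — no back-door set.
{N}: (i) intercepts every directed Y→D path; (ii) no back-door Y→{N}; (iii) {Y} blocks every back-door {N}→D. Front-door holds.
P(D|do(Y)) = Σ_{N} P(N|Y) Σ_{Y'} P(D|N,Y')P(Y').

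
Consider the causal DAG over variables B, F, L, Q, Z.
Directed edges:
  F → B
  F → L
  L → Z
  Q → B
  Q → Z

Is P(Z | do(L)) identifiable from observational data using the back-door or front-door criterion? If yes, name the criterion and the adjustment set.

P(Z|do(L)): backdoor, adjust for ∅.

desc(L)\{L}={Z}; candidates ⊆ {B,F,Q}.
∅: L⊥Z given ∅ in G with L→· removed — back-door holds.
P(Z|do(L)) = P(Z|L) — no adjustment needed.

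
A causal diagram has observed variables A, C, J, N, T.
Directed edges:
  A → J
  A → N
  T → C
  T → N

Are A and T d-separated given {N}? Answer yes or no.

No — A and T are d-connected given {N}.

Bayes-Ball from A | {N} reaches {C,J,T}.
T ∈ reach(A|{N}) ⇒ A ⊥̸ T | {N}.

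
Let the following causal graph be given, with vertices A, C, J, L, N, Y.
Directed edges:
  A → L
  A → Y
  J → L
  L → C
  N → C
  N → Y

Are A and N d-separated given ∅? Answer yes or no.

Bayes-Ball from A | ∅ reaches {C,L,Y}.
N ∉ reach(A|∅) ⇒ A ⊥ N | ∅.

Yes — A ⊥ N | ∅.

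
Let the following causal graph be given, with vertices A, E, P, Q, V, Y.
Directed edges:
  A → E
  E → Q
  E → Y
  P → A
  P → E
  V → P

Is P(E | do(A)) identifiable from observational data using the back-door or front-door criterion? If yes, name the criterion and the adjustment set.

P(E|do(A)): backdoor, adjust for {P}.

desc(A)\{A}={E,Q,Y}; candidates ⊆ {P,V}.
size 0: {}; under {} A still reaches {E,P,Q,V,Y} ∋ E.
{P}: A⊥E given {P} in G with A→· removed — back-door holds.
P(E|do(A)) = Σ_{P} P(E|A,P)·P(P).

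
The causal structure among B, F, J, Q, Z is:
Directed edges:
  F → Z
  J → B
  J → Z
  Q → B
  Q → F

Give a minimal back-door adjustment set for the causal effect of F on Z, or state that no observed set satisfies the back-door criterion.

F→Z: minimal back-door set ∅.

desc(F)\{F}={Z}; candidates ⊆ {B,J,Q}.
∅: F⊥Z given ∅ in G with F→· removed — back-door holds.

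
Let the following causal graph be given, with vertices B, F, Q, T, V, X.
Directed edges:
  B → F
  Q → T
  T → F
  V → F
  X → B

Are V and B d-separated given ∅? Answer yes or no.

Bayes-Ball from V | ∅ reaches {F}.
B ∉ reach(V|∅) ⇒ V ⊥ B | ∅.

Yes — V ⊥ B | ∅.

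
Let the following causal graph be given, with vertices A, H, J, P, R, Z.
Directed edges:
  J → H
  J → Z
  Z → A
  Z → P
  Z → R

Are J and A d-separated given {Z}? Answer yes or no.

Yes — J ⊥ A | {Z}.

Bayes-Ball from J | {Z} reaches {H}.
A ∉ reach(J|{Z}) ⇒ J ⊥ A | {Z}.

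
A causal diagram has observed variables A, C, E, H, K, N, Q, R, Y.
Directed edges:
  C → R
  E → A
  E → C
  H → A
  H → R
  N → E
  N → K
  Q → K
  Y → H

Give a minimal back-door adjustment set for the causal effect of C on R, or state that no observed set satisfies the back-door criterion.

desc(C)\{C}={R}; candidates ⊆ {A,E,H,K,N,Q,Y}.
∅: C⊥R given ∅ in G with C→· removed — back-door holds.

C→R: minimal back-door set ∅.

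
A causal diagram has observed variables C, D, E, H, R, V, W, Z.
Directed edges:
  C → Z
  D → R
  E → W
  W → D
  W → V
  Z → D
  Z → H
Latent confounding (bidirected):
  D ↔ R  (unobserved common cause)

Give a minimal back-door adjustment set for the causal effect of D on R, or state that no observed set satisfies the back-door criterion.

desc(D)\{D}={R}; candidates ⊆ {C,E,H,V,W,Z}.
D↔R: latent back-door arc(s) into D.
size 0: {}; under {} D still reaches {C,E,H,R,V,W,Z} ∋ R.
size 1: {C}, {E}, {H} …(+3); under {C} D still reaches {E,H,R,V,W,Z} ∋ R.
size 2: {C,E}, {C,H}, {C,V} …(+12); under {C,E} D still reaches {H,R,V,W,Z} ∋ R.
D↔R cannot be blocked by any observed set — no back-door set.

D→R: no observed back-door set.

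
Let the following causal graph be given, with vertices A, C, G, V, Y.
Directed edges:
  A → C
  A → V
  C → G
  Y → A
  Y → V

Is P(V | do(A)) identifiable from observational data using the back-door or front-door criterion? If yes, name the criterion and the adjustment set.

P(V|do(A)): backdoor, adjust for {Y}.

desc(A)\{A}={C,G,V}; candidates ⊆ {Y}.
size 0: {}; under {} A still reaches {V,Y} ∋ V.
{Y}: A⊥V given {Y} in G with A→· removed — back-door holds.
P(V|do(A)) = Σ_{Y} P(V|A,Y)·P(Y).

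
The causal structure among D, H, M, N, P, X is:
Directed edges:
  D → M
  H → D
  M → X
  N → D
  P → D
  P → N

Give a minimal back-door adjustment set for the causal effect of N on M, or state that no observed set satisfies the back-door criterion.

N→M: minimal back-door set {P}.

desc(N)\{N}={D,M,X}; candidates ⊆ {H,P}.
size 0: {}; under {} N still reaches {D,M,P,X} ∋ M.
{P}: N⊥M given {P} in G with N→· removed — back-door holds.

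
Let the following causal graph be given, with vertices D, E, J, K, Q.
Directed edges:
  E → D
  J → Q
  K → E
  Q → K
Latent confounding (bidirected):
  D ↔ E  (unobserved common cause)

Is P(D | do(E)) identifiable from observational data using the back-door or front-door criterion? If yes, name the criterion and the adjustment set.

P(D|do(E)): not identifiable (no BD/FD set).

desc(E)\{E}={D}; candidates ⊆ {J,K,Q}.
E↔D: latent back-door arc(s) into E.
size 0: {}; under {} E still reaches {D,J,K,Q} ∋ D.
size 1: {J}, {K}, {Q}; under {J} E still reaches {D,K,Q} ∋ D.
size 2: {J,K}, {J,Q}, {K,Q}; under {J,K} E still reaches {D} ∋ D.
E↔D cannot be blocked by any observed set — no back-door set.
No mediator lies on a directed E→…→D path.
Neither criterion identifies P(D|do(E)) in this graph.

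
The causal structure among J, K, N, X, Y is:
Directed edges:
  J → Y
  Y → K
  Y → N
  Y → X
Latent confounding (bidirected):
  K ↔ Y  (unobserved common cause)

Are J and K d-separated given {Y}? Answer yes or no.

No — J and K are d-connected given {Y}.

Bayes-Ball from J | {Y} reaches {K}.
K ∈ reach(J|{Y}) ⇒ J ⊥̸ K | {Y}.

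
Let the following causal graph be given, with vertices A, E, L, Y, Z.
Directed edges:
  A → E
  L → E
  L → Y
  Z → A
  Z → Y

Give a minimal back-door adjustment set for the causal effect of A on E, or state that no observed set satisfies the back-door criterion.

desc(A)\{A}={E}; candidates ⊆ {L,Y,Z}.
∅: A⊥E given ∅ in G with A→· removed — back-door holds.

A→E: minimal back-door set ∅.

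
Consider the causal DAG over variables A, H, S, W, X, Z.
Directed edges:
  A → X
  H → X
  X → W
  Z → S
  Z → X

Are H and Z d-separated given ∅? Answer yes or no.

Yes — H ⊥ Z | ∅.

Bayes-Ball from H | ∅ reaches {W,X}.
Z ∉ reach(H|∅) ⇒ H ⊥ Z | ∅.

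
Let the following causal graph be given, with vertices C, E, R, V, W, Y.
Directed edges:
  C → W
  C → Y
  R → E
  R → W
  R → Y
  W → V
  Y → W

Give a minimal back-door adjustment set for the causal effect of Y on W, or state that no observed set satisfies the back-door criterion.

Y→W: minimal back-door set {C, R}.

desc(Y)\{Y}={V,W}; candidates ⊆ {C,E,R}.
size 0: {}; under {} Y still reaches {C,E,R,V,W} ∋ W.
size 1: {C}, {E}, {R}; under {C} Y still reaches {E,R,V,W} ∋ W.
{C,R}: Y⊥W given {C,R} in G with Y→· removed — back-door holds.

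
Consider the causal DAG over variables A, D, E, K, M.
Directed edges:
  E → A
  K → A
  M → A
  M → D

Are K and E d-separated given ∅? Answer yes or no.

Yes — K ⊥ E | ∅.

Bayes-Ball from K | ∅ reaches {A}.
E ∉ reach(K|∅) ⇒ K ⊥ E | ∅.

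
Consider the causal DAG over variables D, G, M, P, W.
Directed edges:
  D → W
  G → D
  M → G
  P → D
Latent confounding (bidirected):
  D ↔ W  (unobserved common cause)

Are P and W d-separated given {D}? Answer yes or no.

Bayes-Ball from P | {D} reaches {G,M,W}.
W ∈ reach(P|{D}) ⇒ P ⊥̸ W | {D}.

No — P and W are d-connected given {D}.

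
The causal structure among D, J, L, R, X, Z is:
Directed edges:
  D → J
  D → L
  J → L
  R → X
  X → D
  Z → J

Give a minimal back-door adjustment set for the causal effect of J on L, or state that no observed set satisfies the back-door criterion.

desc(J)\{J}={L}; candidates ⊆ {D,R,X,Z}.
size 0: {}; under {} J still reaches {D,L,R,X,Z} ∋ L.
{D}: J⊥L given {D} in G with J→· removed — back-door holds.

J→L: minimal back-door set {D}.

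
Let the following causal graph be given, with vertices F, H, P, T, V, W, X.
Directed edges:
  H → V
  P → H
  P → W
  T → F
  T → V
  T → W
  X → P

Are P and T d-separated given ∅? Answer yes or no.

Bayes-Ball from P | ∅ reaches {H,V,W,X}.
T ∉ reach(P|∅) ⇒ P ⊥ T | ∅.

Yes — P ⊥ T | ∅.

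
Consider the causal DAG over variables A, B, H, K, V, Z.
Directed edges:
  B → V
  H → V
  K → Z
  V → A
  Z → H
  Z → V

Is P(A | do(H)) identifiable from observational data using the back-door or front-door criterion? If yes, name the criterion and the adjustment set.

P(A|do(H)): backdoor, adjust for {Z}.

desc(H)\{H}={A,V}; candidates ⊆ {B,K,Z}.
size 0: {}; under {} H still reaches {A,K,V,Z} ∋ A.
{Z}: H⊥A given {Z} in G with H→· removed — back-door holds.
P(A|do(H)) = Σ_{Z} P(A|H,Z)·P(Z).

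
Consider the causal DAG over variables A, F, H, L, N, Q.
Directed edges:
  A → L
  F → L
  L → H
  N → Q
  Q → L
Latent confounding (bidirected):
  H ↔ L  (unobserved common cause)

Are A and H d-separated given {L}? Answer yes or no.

No — A and H are d-connected given {L}.

Bayes-Ball from A | {L} reaches {F,H,N,Q}.
H ∈ reach(A|{L}) ⇒ A ⊥̸ H | {L}.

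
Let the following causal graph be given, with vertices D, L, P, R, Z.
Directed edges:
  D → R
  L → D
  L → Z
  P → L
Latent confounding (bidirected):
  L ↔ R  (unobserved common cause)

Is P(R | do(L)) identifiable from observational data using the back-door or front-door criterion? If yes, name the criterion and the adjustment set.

P(R|do(L)): frontdoor, adjust for {D}.

desc(L)\{L}={D,R,Z}; candidates ⊆ {P}.
L↔R: latent back-door arc(s) into L.
size 0: {}; under {} L still reaches {P,R} ∋ R.
size 1: {P}; under {P} L still reaches {R} ∋ R.
L↔R cannot be blocked by any observed set — no back-door set.
{D}: (i) intercepts every directed L→R path; (ii) no back-door L→{D}; (iii) {L} blocks every back-door {D}→R. Front-door holds.
P(R|do(L)) = Σ_{D} P(D|L) Σ_{L'} P(R|D,L')P(L').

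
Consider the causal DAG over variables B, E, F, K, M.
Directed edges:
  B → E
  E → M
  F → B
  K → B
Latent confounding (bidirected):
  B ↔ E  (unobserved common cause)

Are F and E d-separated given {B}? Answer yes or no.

No — F and E are d-connected given {B}.

Bayes-Ball from F | {B} reaches {E,K,M}.
E ∈ reach(F|{B}) ⇒ F ⊥̸ E | {B}.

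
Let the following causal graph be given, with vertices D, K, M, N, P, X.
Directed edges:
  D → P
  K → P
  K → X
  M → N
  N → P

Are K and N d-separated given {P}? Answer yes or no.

No — K and N are d-connected given {P}.

Bayes-Ball from K | {P} reaches {D,M,N,X}.
N ∈ reach(K|{P}) ⇒ K ⊥̸ N | {P}.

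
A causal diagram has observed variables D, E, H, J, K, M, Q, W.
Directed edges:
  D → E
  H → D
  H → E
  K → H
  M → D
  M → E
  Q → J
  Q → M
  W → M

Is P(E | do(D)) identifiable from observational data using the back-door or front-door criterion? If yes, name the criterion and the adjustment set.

P(E|do(D)): backdoor, adjust for {H, M}.

desc(D)\{D}={E}; candidates ⊆ {H,J,K,M,Q,W}.
size 0: {}; under {} D still reaches {E,H,J,K,M,Q,W} ∋ E.
size 1: {H}, {J}, {K} …(+3); under {H} D still reaches {E,J,M,Q,W} ∋ E.
{H,M}: D⊥E given {H,M} in G with D→· removed — back-door holds.
P(E|do(D)) = Σ_{H,M} P(E|D,H,M)·P(H,M).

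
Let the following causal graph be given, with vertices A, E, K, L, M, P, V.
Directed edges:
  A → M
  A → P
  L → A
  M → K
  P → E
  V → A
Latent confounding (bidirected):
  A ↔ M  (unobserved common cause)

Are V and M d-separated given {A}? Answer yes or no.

Bayes-Ball from V | {A} reaches {K,L,M}.
M ∈ reach(V|{A}) ⇒ V ⊥̸ M | {A}.

No — V and M are d-connected given {A}.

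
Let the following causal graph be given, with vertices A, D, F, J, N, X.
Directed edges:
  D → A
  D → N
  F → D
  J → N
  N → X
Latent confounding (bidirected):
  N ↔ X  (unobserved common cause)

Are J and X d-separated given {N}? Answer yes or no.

No — J and X are d-connected given {N}.

Bayes-Ball from J | {N} reaches {A,D,F,X}.
X ∈ reach(J|{N}) ⇒ J ⊥̸ X | {N}.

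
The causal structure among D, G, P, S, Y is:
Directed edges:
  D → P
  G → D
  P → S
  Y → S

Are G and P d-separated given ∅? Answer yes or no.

No — G and P are d-connected given ∅.

Bayes-Ball from G | ∅ reaches {D,P,S}.
P ∈ reach(G|∅) ⇒ G ⊥̸ P | ∅.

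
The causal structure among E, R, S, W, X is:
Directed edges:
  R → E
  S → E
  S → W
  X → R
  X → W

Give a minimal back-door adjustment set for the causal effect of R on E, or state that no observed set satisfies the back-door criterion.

R→E: minimal back-door set ∅.

desc(R)\{R}={E}; candidates ⊆ {S,W,X}.
∅: R⊥E given ∅ in G with R→· removed — back-door holds.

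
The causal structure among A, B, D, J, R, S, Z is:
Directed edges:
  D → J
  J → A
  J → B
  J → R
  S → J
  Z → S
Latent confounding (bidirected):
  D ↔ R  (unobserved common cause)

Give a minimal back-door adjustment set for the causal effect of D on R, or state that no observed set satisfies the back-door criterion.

D→R: no observed back-door set.

desc(D)\{D}={A,B,J,R}; candidates ⊆ {S,Z}.
D↔R: latent back-door arc(s) into D.
size 0: {}; under {} D still reaches {R} ∋ R.
size 1: {S}, {Z}; under {S} D still reaches {R} ∋ R.
size 2: {S,Z}; under {S,Z} D still reaches {R} ∋ R.
D↔R cannot be blocked by any observed set — no back-door set.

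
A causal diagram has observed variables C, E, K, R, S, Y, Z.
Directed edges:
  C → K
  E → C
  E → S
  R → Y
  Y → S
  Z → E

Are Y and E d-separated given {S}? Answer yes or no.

Bayes-Ball from Y | {S} reaches {C,E,K,R,Z}.
E ∈ reach(Y|{S}) ⇒ Y ⊥̸ E | {S}.

No — Y and E are d-connected given {S}.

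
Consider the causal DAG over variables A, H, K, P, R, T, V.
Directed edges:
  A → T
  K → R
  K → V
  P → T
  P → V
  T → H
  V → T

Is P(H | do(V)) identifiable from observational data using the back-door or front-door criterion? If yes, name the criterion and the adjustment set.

desc(V)\{V}={H,T}; candidates ⊆ {A,K,P,R}.
size 0: {}; under {} V still reaches {H,K,P,R,T} ∋ H.
{P}: V⊥H given {P} in G with V→· removed — back-door holds.
P(H|do(V)) = Σ_{P} P(H|V,P)·P(P).

P(H|do(V)): backdoor, adjust for {P}.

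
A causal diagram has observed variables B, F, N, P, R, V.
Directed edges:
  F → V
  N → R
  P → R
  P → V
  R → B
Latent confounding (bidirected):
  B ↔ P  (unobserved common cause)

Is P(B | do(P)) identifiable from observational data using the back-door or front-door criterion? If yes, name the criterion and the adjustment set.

desc(P)\{P}={B,R,V}; candidates ⊆ {F,N}.
P↔B: latent back-door arc(s) into P.
size 0: {}; under {} P still reaches {B} ∋ B.
size 1: {F}, {N}; under {F} P still reaches {B} ∋ B.
size 2: {F,N}; under {F,N} P still reaches {B} ∋ B.
P↔B cannot be blocked by any observed set — no back-door set.
{R}: (i) intercepts every directed P→B path; (ii) no back-door P→{R}; (iii) {P} blocks every back-door {R}→B. Front-door holds.
P(B|do(P)) = Σ_{R} P(R|P) Σ_{P'} P(B|R,P')P(P').

P(B|do(P)): frontdoor, adjust for {R}.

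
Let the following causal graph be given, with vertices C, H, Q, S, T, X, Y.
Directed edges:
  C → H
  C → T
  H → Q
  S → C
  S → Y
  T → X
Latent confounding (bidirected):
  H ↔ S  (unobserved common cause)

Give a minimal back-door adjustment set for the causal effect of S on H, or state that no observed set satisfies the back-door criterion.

desc(S)\{S}={C,H,Q,T,X,Y}; candidates ⊆ {—}.
S↔H: latent back-door arc(s) into S.
size 0: {}; under {} S still reaches {H,Q} ∋ H.
S↔H cannot be blocked by any observed set — no back-door set.

S→H: no observed back-door set.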